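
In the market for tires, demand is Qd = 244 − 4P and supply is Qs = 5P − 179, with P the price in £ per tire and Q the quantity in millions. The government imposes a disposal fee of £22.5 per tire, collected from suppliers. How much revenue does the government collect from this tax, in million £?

Tax revenue = £135 million.

Before the tax: set 244 − 4P = 5P − 179 → P* = £47, Q* = 56.
With the tax collected from suppliers, supply shifts: Qs = 5(P − 22.5) − 179.
Solving gives Q = 6 with buyers paying £59.5 and suppliers receiving £37 (the £22.5 wedge).
Revenue = t · Q = 22.5 · 6 = £135.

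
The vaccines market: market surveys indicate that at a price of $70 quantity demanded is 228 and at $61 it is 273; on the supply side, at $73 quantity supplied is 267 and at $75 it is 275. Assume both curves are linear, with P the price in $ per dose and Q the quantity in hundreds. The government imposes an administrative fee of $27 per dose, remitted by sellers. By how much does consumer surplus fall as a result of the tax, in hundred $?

Consumer surplus falls by $2556 hundred.

Demand slope: (273 − 228)/(61 − 70) = -5, so Qd = 578 − 5P.
Supply slope: (275 − 267)/(75 − 73) = 4, so Qs = 4P − 25.
Without the tax, 578 − 5P = 4P − 25 gives 9P = 603, so P* = $67 and Q* = 243.
With the tax collected from sellers, supply shifts: Qs = 4(P − 27) − 25.
New equilibrium: consumers pay $79, sellers receive $52, Q = 183. (Wedge: Pb − Ps = 27.)
ΔCS is the trapezoid between Q = 183 and Q = 243 of height $12: ½ · (243 + 183) · 12 = $2556.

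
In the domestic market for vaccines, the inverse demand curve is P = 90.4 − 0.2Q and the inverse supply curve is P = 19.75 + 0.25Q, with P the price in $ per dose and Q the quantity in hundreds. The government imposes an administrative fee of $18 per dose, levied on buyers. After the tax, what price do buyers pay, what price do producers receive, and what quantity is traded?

Buyers pay $67; producers receive $49; quantity = 117.

Rewrite in direct form: Qd = 452 − 5P and Qs = 4P − 79.
Without the tax, 452 − 5P = 4P − 79 gives 9P = 531, so P* = $59 and Q* = 157.
With the tax collected from buyers, demand (in seller-price terms) shifts: Qd = 452 − 5(P + 18).
Solving gives Q = 117 with buyers paying $67 and producers receiving $49 (the $18 wedge).
The less price-elastic side of the market bears the larger share of a per-unit tax.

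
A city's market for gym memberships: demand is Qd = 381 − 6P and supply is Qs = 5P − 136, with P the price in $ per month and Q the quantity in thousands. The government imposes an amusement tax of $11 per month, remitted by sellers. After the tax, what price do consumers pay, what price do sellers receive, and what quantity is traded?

Before the tax: set 381 − 6P = 5P − 136 → P* = $47, Q* = 99.
With the tax collected from sellers, supply shifts: Qs = 5(P − 11) − 136.
New equilibrium: consumers pay $52, sellers receive $41, Q = 69. (Wedge: Pb − Ps = 11.)
The less price-elastic side of the market bears the larger share of a per-unit tax.

Consumers pay $52; sellers receive $41; quantity = 69.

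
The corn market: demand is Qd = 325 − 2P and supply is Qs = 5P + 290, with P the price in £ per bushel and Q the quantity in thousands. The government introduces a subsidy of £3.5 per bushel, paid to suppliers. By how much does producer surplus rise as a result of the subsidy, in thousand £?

Without the subsidy, 325 − 2P = 5P + 290 gives 7P = 35, so P* = £5 and Q* = 315.
With a per-unit subsidy paid to suppliers, each receives P + 3.5 per unit sold, so supply becomes Qs = 5(P + 3.5) + 290.
New equilibrium: buyers pay £2.5, suppliers receive £6, Q = 320. (Wedge: Pb − Ps = −3.5.)
ΔPS is the trapezoid between Q = 320 and Q = 315 of height £1: ½ · (315 + 320) · 1 = £317.5.

Producer surplus rises by £317.5 thousand.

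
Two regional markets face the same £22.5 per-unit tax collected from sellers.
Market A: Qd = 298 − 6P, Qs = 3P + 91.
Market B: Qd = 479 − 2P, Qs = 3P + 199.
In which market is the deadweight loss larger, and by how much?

Market A, by £202.5.

Market A: pre-tax P* = £23, Q* = 160; post-tax Q = 115; deadweight loss = £506.25.
Market B: pre-tax P* = £56, Q* = 367; post-tax Q = 340; deadweight loss = £303.75.
Difference: £506.25 vs £303.75 → market A is larger by £202.5.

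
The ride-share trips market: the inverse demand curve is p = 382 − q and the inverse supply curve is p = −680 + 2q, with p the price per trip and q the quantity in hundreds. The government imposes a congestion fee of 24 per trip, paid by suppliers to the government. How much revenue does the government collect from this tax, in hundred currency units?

Tax revenue = 8304 hundred.

Inverting to q(p) form: qd = 382 − p; qs = 0.5p + 340.
Before the tax: set 382 − p = 0.5p + 340 → p* = 28, q* = 354.
With the tax collected from suppliers, supply shifts: qs = 0.5(p − 24) + 340.
Solving gives q = 346 with consumers paying 36 and suppliers receiving 12 (the 24 wedge).
Revenue = t · Q = 24 · 346 = 8304.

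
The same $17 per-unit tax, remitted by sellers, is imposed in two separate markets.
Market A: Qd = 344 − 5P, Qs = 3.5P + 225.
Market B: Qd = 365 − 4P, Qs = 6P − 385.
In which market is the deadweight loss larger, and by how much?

Market A: pre-tax P* = $14, Q* = 274; post-tax Q = 239; deadweight loss = $297.5.
Market B: pre-tax P* = $75, Q* = 65; post-tax Q = 24.2; deadweight loss = $346.8.
Difference: $297.5 vs $346.8 → market B is larger by $49.3.

Market B, by $49.3.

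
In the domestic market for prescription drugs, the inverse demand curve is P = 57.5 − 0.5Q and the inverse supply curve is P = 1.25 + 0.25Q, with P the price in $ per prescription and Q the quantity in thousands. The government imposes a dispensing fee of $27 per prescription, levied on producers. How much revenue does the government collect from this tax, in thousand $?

Tax revenue = $1053 thousand.

Inverting to Q(P) form: Qd = 115 − 2P; Qs = 4P − 5.
Before the tax: set 115 − 2P = 4P − 5 → P* = $20, Q* = 75.
With the tax collected from producers, supply shifts: Qs = 4(P − 27) − 5.
New equilibrium: buyers pay $38, producers receive $11, Q = 39. (Wedge: Pb − Ps = 27.)
Revenue = t · Q = 27 · 39 = $1053.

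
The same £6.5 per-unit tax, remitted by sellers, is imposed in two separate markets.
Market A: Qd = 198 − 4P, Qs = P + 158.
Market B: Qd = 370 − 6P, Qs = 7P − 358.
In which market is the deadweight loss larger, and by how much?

Market B, by £51.35.

Market A: pre-tax P* = £8, Q* = 166; post-tax Q = 160.8; deadweight loss = £16.9.
Market B: pre-tax P* = £56, Q* = 34; post-tax Q = 13; deadweight loss = £68.25.
Difference: £16.9 vs £68.25 → market B is larger by £51.35.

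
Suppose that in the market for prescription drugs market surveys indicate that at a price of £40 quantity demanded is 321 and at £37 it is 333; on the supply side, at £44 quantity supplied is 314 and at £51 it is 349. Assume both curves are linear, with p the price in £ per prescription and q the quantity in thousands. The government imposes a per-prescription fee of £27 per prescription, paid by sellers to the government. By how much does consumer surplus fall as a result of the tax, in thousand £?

Demand slope: (333 − 321)/(37 − 40) = -4, so qd = 481 − 4p.
Supply slope: (349 − 314)/(51 − 44) = 5, so qs = 5p + 94.
Without the tax, 481 − 4p = 5p + 94 gives 9p = 387, so p* = £43 and q* = 309.
With the tax collected from sellers, supply shifts: qs = 5(p − 27) + 94.
Solving gives q = 249 with consumers paying £58 and sellers receiving £31 (the £27 wedge).
ΔCS is the trapezoid between Q = 249 and Q = 309 of height £15: ½ · (309 + 249) · 15 = £4185.

Consumer surplus falls by £4185 thousand.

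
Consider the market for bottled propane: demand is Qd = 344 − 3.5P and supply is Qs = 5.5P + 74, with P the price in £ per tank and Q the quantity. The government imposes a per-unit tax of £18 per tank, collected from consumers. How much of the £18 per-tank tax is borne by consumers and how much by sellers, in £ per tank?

Consumers bear £11 per tank; sellers bear £7 per tank.

Before the tax: set 344 − 3.5P = 5.5P + 74 → P* = £30, Q* = 239.
With the tax collected from consumers, demand (in seller-price terms) shifts: Qd = 344 − 3.5(P + 18).
Solving gives Q = 200.5 with consumers paying £41 and sellers receiving £23 (the £18 wedge).
Burden on consumers: £11; on sellers: £7. (They sum to £18.)
The less price-elastic side of the market bears the larger share of a per-unit tax.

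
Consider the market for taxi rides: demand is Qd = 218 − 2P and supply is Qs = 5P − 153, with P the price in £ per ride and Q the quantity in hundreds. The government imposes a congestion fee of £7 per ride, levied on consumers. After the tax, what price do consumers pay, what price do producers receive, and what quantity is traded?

Consumers pay £58; producers receive £51; quantity = 102.

Before the tax: set 218 − 2P = 5P − 153 → P* = £53, Q* = 112.
With the tax collected from consumers, demand (in seller-price terms) shifts: Qd = 218 − 2(P + 7).
New equilibrium: consumers pay £58, producers receive £51, Q = 102. (Wedge: Pb − Ps = 7.)
The less price-elastic side of the market bears the larger share of a per-unit tax.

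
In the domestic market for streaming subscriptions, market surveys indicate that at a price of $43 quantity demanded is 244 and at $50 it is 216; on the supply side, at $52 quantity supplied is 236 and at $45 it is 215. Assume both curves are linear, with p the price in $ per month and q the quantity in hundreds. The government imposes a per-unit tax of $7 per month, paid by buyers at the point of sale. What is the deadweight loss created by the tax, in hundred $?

Demand slope: (216 − 244)/(50 − 43) = -4, so qd = 416 − 4p.
Supply slope: (215 − 236)/(45 − 52) = 3, so qs = 3p + 80.
Without the tax, 416 − 4p = 3p + 80 gives 7p = 336, so p* = $48 and q* = 224.
With the tax collected from buyers, demand (in seller-price terms) shifts: qd = 416 − 4(p + 7).
New equilibrium: buyers pay $51, suppliers receive $44, q = 212. (Wedge: pb − ps = 7.)
Quantity falls by |ΔQ| = |224 − 212| = 12.
DWL = ½ · t · |ΔQ| = ½ · 7 · 12 = $42.

Deadweight loss = $42 hundred.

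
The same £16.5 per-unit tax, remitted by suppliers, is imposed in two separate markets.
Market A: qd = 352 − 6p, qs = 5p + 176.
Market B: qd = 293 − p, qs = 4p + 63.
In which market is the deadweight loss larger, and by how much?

Market A: pre-tax p* = £16, q* = 256; post-tax q = 211; deadweight loss = £371.25.
Market B: pre-tax p* = £46, q* = 247; post-tax q = 233.8; deadweight loss = £108.9.
Difference: £371.25 vs £108.9 → market A is larger by £262.35.

Market A, by £262.35.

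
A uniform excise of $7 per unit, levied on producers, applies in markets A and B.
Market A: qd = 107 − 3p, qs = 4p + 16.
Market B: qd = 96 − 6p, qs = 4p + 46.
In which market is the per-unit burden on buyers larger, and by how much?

Market A: pre-tax p* = $13, q* = 68; post-tax q = 56; per-unit burden on buyers = $4.
Market B: pre-tax p* = $5, q* = 66; post-tax q = 49.2; per-unit burden on buyers = $2.8.
Difference: $4 vs $2.8 → market A is larger by $1.2.

Market A, by $1.2.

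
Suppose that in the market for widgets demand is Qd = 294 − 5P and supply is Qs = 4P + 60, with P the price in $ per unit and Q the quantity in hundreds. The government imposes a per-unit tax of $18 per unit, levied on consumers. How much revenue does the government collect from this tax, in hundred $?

Tax revenue = $2232 hundred.

Without the tax, 294 − 5P = 4P + 60 gives 9P = 234, so P* = $26 and Q* = 164.
With the tax collected from consumers, demand (in seller-price terms) shifts: Qd = 294 − 5(P + 18).
New equilibrium: consumers pay $34, producers receive $16, Q = 124. (Wedge: Pb − Ps = 18.)
Revenue = t · Q = 18 · 124 = $2232.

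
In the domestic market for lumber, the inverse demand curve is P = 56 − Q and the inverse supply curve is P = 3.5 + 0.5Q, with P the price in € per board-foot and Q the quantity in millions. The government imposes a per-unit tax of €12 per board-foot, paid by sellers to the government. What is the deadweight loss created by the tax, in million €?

Deadweight loss = €48 million.

Rewrite in direct form: Qd = 56 − P and Qs = 2P − 7.
Without the tax, 56 − P = 2P − 7 gives 3P = 63, so P* = €21 and Q* = 35.
With the tax collected from sellers, supply shifts: Qs = 2(P − 12) − 7.
New equilibrium: consumers pay €29, sellers receive €17, Q = 27. (Wedge: Pb − Ps = 12.)
Quantity falls by |ΔQ| = |35 − 27| = 8.
DWL = ½ · t · |ΔQ| = ½ · 12 · 8 = €48.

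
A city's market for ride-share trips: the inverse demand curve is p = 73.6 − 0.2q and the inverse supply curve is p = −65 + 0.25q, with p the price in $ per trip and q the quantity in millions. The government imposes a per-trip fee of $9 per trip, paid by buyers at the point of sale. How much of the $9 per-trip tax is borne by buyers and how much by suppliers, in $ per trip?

Buyers bear $4 per trip; suppliers bear $5 per trip.

Rewrite in direct form: qd = 368 − 5p and qs = 4p + 260.
Before the tax: set 368 − 5p = 4p + 260 → p* = $12, q* = 308.
With the tax collected from buyers, demand (in seller-price terms) shifts: qd = 368 − 5(p + 9).
New equilibrium: buyers pay $16, suppliers receive $7, q = 288. (Wedge: pb − ps = 9.)
Burden on buyers: $4; on suppliers: $5. (They sum to $9.)
The less price-elastic side of the market bears the larger share of a per-unit tax.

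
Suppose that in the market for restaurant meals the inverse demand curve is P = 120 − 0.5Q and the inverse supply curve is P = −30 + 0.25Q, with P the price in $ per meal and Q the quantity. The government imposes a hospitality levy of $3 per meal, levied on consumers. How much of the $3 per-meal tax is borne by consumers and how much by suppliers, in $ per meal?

Consumers bear $2 per meal; suppliers bear $1 per meal.

Rewrite in direct form: Qd = 240 − 2P and Qs = 4P + 120.
Before the tax: set 240 − 2P = 4P + 120 → P* = $20, Q* = 200.
With the tax collected from consumers, demand (in seller-price terms) shifts: Qd = 240 − 2(P + 3).
Solving gives Q = 196 with consumers paying $22 and suppliers receiving $19 (the $3 wedge).
Burden on consumers: $2; on suppliers: $1. (They sum to $3.)
The less price-elastic side of the market bears the larger share of a per-unit tax.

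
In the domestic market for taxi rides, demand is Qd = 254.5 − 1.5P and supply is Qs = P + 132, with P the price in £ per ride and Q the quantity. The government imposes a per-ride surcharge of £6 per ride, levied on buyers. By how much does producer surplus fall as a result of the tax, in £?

Before the tax: set 254.5 − 1.5P = P + 132 → P* = £49, Q* = 181.
With the tax collected from buyers, demand (in seller-price terms) shifts: Qd = 254.5 − 1.5(P + 6).
New equilibrium: buyers pay £51.4, sellers receive £45.4, Q = 177.4. (Wedge: Pb − Ps = 6.)
ΔPS is the trapezoid between Q = 177.4 and Q = 181 of height £3.6: ½ · (181 + 177.4) · 3.6 = £645.12.

Producer surplus falls by £645.12.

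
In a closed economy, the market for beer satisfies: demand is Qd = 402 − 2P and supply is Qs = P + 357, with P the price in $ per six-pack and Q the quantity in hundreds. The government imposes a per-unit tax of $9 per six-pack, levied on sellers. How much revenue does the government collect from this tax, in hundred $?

Without the tax, 402 − 2P = P + 357 gives 3P = 45, so P* = $15 and Q* = 372.
With the tax collected from sellers, supply shifts: Qs = (P − 9) + 357.
Solving gives Q = 366 with buyers paying $18 and sellers receiving $9 (the $9 wedge).
Revenue = t · Q = 9 · 366 = $3294.

Tax revenue = $3294 hundred.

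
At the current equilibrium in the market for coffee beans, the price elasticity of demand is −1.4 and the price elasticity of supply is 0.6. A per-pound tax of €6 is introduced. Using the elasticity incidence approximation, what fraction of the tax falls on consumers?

Incidence ratio: consumers' share ≈ εs / (εs + |εd|) = 0.6 / (0.6 + 1.4) = 0.3.
Supply is the less elastic side, so consumers bear the smaller share.

Consumers' share ≈ 0.3.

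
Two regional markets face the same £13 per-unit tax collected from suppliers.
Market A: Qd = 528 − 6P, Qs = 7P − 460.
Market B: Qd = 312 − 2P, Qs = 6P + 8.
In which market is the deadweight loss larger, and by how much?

Market A, by £146.25.

Market A: pre-tax P* = £76, Q* = 72; post-tax Q = 30; deadweight loss = £273.
Market B: pre-tax P* = £38, Q* = 236; post-tax Q = 216.5; deadweight loss = £126.75.
Difference: £273 vs £126.75 → market A is larger by £146.25.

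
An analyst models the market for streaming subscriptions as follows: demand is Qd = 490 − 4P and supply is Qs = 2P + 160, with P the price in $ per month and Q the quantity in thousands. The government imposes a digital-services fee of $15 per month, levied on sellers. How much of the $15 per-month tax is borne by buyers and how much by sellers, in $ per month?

Before the tax: set 490 − 4P = 2P + 160 → P* = $55, Q* = 270.
With the tax collected from sellers, supply shifts: Qs = 2(P − 15) + 160.
Solving gives Q = 250 with buyers paying $60 and sellers receiving $45 (the $15 wedge).
Burden on buyers: $5; on sellers: $10. (They sum to $15.)
The less price-elastic side of the market bears the larger share of a per-unit tax.

Buyers bear $5 per month; sellers bear $10 per month.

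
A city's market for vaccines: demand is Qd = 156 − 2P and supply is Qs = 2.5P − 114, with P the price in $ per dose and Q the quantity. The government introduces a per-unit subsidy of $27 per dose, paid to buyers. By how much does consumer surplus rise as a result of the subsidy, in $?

Without the subsidy, 156 − 2P = 2.5P − 114 gives 4.5P = 270, so P* = $60 and Q* = 36.
With a per-unit subsidy paid to buyers, each effectively pays P − 27, so demand becomes Qd = 156 − 2(P − 27).
New equilibrium: buyers pay $45, producers receive $72, Q = 66. (Wedge: Pb − Ps = −27.)
ΔCS is the trapezoid between Q = 66 and Q = 36 of height $15: ½ · (36 + 66) · 15 = $765.

Consumer surplus rises by $765.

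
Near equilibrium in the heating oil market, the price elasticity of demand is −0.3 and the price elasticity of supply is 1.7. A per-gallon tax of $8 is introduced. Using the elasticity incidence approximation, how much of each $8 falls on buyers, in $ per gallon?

Buyers bear ≈ $6.8 per gallon.

Incidence ratio: buyers' share ≈ εs / (εs + |εd|) = 1.7 / (1.7 + 0.3) = 0.85.
So buyers bear ≈ 0.85 × $8 = $6.8; sellers bear $1.2.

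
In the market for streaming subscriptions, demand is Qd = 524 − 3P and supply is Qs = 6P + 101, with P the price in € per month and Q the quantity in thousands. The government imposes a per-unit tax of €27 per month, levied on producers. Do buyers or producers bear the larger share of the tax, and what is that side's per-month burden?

Buyers bear the larger share: €18 per month.

Without the tax, 524 − 3P = 6P + 101 gives 9P = 423, so P* = €47 and Q* = 383.
With the tax collected from producers, supply shifts: Qs = 6(P − 27) + 101.
Solving gives Q = 329 with buyers paying €65 and producers receiving €38 (the €27 wedge).
Per-month burden: buyers €18, producers €9.
Buyers take the larger share because demand is less price-elastic here (demand slope 3 vs supply slope 6).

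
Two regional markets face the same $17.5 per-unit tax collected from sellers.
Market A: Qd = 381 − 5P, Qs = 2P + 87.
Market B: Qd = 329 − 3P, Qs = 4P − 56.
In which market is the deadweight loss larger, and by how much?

Market B, by $43.75.

Market A: pre-tax P* = $42, Q* = 171; post-tax Q = 146; deadweight loss = $218.75.
Market B: pre-tax P* = $55, Q* = 164; post-tax Q = 134; deadweight loss = $262.5.
Difference: $218.75 vs $262.5 → market B is larger by $43.75.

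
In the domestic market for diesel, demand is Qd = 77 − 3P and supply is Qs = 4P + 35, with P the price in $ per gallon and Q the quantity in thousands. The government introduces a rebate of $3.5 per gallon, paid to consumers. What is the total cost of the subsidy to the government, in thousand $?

Government outlay = $227.5 thousand.

Without the subsidy, 77 − 3P = 4P + 35 gives 7P = 42, so P* = $6 and Q* = 59.
With a per-unit subsidy paid to consumers, each effectively pays P − 3.5, so demand becomes Qd = 77 − 3(P − 3.5).
New equilibrium: consumers pay $4, sellers receive $7.5, Q = 65. (Wedge: Pb − Ps = −3.5.)
Outlay = t · Q = 3.5 · 65 = $227.5.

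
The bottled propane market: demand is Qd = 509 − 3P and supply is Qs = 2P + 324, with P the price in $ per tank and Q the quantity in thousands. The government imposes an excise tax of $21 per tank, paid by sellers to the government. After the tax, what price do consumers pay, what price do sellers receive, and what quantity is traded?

Without the tax, 509 − 3P = 2P + 324 gives 5P = 185, so P* = $37 and Q* = 398.
With the tax collected from sellers, supply shifts: Qs = 2(P − 21) + 324.
New equilibrium: consumers pay $45.4, sellers receive $24.4, Q = 372.8. (Wedge: Pb − Ps = 21.)
The less price-elastic side of the market bears the larger share of a per-unit tax.

Consumers pay $45.4; sellers receive $24.4; quantity = 372.8.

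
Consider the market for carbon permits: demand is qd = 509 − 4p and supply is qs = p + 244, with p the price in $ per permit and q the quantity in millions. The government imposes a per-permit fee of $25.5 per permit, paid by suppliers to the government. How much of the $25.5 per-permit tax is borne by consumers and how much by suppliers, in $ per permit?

Without the tax, 509 − 4p = p + 244 gives 5p = 265, so p* = $53 and q* = 297.
With the tax collected from suppliers, supply shifts: qs = (p − 25.5) + 244.
New equilibrium: consumers pay $58.1, suppliers receive $32.6, q = 276.6. (Wedge: pb − ps = 25.5.)
Burden on consumers: $5.1; on suppliers: $20.4. (They sum to $25.5.)

Consumers bear $5.1 per permit; suppliers bear $20.4 per permit.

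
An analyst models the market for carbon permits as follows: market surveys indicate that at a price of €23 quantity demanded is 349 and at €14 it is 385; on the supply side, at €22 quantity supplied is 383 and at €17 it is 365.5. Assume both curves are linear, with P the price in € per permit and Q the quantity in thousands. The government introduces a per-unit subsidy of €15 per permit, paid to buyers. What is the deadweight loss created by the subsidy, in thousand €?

Demand slope: (385 − 349)/(14 − 23) = -4, so Qd = 441 − 4P.
Supply slope: (365.5 − 383)/(17 − 22) = 3.5, so Qs = 3.5P + 306.
Without the subsidy, 441 − 4P = 3.5P + 306 gives 7.5P = 135, so P* = €18 and Q* = 369.
With a per-unit subsidy paid to buyers, each effectively pays P − 15, so demand becomes Qd = 441 − 4(P − 15).
Solving gives Q = 397 with buyers paying €11 and sellers receiving €26 (the €15 wedge).
Quantity rises by |ΔQ| = |369 − 397| = 28.
DWL = ½ · t · |ΔQ| = ½ · 15 · 28 = €210.

Deadweight loss = €210 thousand.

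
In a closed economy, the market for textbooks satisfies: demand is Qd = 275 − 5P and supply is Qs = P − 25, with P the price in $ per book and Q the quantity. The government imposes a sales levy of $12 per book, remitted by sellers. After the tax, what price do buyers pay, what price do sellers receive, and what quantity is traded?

Buyers pay $52; sellers receive $40; quantity = 15.

Before the tax: set 275 − 5P = P − 25 → P* = $50, Q* = 25.
With the tax collected from sellers, supply shifts: Qs = (P − 12) − 25.
New equilibrium: buyers pay $52, sellers receive $40, Q = 15. (Wedge: Pb − Ps = 12.)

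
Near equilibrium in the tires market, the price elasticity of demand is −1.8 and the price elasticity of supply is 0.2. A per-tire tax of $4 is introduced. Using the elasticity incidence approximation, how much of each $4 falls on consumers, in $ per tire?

Incidence ratio: consumers' share ≈ εs / (εs + |εd|) = 0.2 / (0.2 + 1.8) = 0.1.
So consumers bear ≈ 0.1 × $4 = $0.4; producers bear $3.6.

Consumers bear ≈ $0.4 per tire.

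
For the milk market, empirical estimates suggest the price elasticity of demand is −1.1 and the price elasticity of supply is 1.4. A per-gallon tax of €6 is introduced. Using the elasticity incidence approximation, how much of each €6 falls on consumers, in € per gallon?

Consumers bear ≈ €3.36 per gallon.

Incidence ratio: consumers' share ≈ εs / (εs + |εd|) = 1.4 / (1.4 + 1.1) = 0.56.
So consumers bear ≈ 0.56 × €6 = €3.36; suppliers bear €2.64.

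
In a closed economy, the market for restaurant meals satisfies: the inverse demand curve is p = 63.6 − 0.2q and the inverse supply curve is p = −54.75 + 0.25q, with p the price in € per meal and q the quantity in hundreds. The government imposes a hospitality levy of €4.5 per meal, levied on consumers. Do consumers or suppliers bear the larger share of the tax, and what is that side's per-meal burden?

Rewrite in direct form: qd = 318 − 5p and qs = 4p + 219.
Before the tax: set 318 − 5p = 4p + 219 → p* = €11, q* = 263.
With the tax collected from consumers, demand (in seller-price terms) shifts: qd = 318 − 5(p + 4.5).
New equilibrium: consumers pay €13, suppliers receive €8.5, q = 253. (Wedge: pb − ps = 4.5.)
Per-meal burden: consumers €2, suppliers €2.5.
Suppliers take the larger share because supply is less price-elastic here (demand slope 5 vs supply slope 4).

Suppliers bear the larger share: €2.5 per meal.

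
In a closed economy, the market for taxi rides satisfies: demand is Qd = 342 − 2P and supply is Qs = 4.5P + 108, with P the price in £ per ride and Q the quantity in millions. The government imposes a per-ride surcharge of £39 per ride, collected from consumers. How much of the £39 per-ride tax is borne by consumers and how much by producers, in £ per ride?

Consumers bear £27 per ride; producers bear £12 per ride.

Without the tax, 342 − 2P = 4.5P + 108 gives 6.5P = 234, so P* = £36 and Q* = 270.
With the tax collected from consumers, demand (in seller-price terms) shifts: Qd = 342 − 2(P + 39).
New equilibrium: consumers pay £63, producers receive £24, Q = 216. (Wedge: Pb − Ps = 39.)
Burden on consumers: £27; on producers: £12. (They sum to £39.)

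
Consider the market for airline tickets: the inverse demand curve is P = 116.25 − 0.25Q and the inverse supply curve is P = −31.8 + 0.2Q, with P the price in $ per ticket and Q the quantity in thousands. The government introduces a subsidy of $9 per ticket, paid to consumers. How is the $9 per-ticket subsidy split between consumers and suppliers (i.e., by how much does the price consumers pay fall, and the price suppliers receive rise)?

Inverting to Q(P) form: Qd = 465 − 4P; Qs = 5P + 159.
Without the subsidy, 465 − 4P = 5P + 159 gives 9P = 306, so P* = $34 and Q* = 329.
With a per-unit subsidy paid to consumers, each effectively pays P − 9, so demand becomes Qd = 465 − 4(P − 9).
New equilibrium: consumers pay $29, suppliers receive $38, Q = 349. (Wedge: Pb − Ps = −9.)
Gain to consumers: $5; to suppliers: $4. (They sum to $9.)

Consumers gain $5 per ticket; suppliers gain $4 per ticket.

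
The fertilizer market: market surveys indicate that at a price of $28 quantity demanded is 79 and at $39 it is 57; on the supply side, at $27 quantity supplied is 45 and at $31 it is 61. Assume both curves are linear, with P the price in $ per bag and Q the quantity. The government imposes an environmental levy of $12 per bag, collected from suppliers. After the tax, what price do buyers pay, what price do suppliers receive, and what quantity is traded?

Buyers pay $41; suppliers receive $29; quantity = 53.

Demand slope: (57 − 79)/(39 − 28) = -2, so Qd = 135 − 2P.
Supply slope: (61 − 45)/(31 − 27) = 4, so Qs = 4P − 63.
Without the tax, 135 − 2P = 4P − 63 gives 6P = 198, so P* = $33 and Q* = 69.
With the tax collected from suppliers, supply shifts: Qs = 4(P − 12) − 63.
Solving gives Q = 53 with buyers paying $41 and suppliers receiving $29 (the $12 wedge).
The less price-elastic side of the market bears the larger share of a per-unit tax.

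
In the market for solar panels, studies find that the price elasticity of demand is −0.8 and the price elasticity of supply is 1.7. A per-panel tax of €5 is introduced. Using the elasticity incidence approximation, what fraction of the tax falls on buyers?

Buyers' share ≈ 0.68.

Incidence ratio: buyers' share ≈ εs / (εs + |εd|) = 1.7 / (1.7 + 0.8) = 0.68.
Supply is the more elastic side, so buyers bear the larger share.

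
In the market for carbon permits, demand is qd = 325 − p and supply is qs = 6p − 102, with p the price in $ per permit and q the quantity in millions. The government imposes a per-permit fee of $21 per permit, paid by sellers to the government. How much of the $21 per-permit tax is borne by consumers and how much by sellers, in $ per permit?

Consumers bear $18 per permit; sellers bear $3 per permit.

Before the tax: set 325 − p = 6p − 102 → p* = $61, q* = 264.
With the tax collected from sellers, supply shifts: qs = 6(p − 21) − 102.
Solving gives q = 246 with consumers paying $79 and sellers receiving $58 (the $21 wedge).
Burden on consumers: $18; on sellers: $3. (They sum to $21.)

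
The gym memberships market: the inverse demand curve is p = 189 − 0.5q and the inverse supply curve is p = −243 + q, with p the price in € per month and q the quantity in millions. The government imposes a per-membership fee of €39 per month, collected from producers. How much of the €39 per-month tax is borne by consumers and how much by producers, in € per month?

Rewrite in direct form: qd = 378 − 2p and qs = p + 243.
Without the tax, 378 − 2p = p + 243 gives 3p = 135, so p* = €45 and q* = 288.
With the tax collected from producers, supply shifts: qs = (p − 39) + 243.
New equilibrium: consumers pay €58, producers receive €19, q = 262. (Wedge: pb − ps = 39.)
Burden on consumers: €13; on producers: €26. (They sum to €39.)

Consumers bear €13 per month; producers bear €26 per month.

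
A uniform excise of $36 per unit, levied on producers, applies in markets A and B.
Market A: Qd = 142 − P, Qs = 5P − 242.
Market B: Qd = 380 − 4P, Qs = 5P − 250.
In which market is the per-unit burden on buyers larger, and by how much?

Market A, by $10.

Market A: pre-tax P* = $64, Q* = 78; post-tax Q = 48; per-unit burden on buyers = $30.
Market B: pre-tax P* = $70, Q* = 100; post-tax Q = 20; per-unit burden on buyers = $20.
Difference: $30 vs $20 → market A is larger by $10.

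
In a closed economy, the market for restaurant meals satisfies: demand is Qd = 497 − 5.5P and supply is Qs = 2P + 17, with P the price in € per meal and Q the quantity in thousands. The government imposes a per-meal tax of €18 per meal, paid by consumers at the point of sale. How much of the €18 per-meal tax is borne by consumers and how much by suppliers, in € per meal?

Consumers bear €4.8 per meal; suppliers bear €13.2 per meal.

Without the tax, 497 − 5.5P = 2P + 17 gives 7.5P = 480, so P* = €64 and Q* = 145.
With the tax collected from consumers, demand (in seller-price terms) shifts: Qd = 497 − 5.5(P + 18).
Solving gives Q = 118.6 with consumers paying €68.8 and suppliers receiving €50.8 (the €18 wedge).
Burden on consumers: €4.8; on suppliers: €13.2. (They sum to €18.)
The less price-elastic side of the market bears the larger share of a per-unit tax.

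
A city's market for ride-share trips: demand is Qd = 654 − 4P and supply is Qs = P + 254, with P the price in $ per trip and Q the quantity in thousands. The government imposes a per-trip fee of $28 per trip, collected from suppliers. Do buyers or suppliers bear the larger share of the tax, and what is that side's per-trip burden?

Suppliers bear the larger share: $22.4 per trip.

Without the tax, 654 − 4P = P + 254 gives 5P = 400, so P* = $80 and Q* = 334.
With the tax collected from suppliers, supply shifts: Qs = (P − 28) + 254.
New equilibrium: buyers pay $85.6, suppliers receive $57.6, Q = 311.6. (Wedge: Pb − Ps = 28.)
Per-trip burden: buyers $5.6, suppliers $22.4.
Suppliers take the larger share because supply is less price-elastic here (demand slope 4 vs supply slope 1).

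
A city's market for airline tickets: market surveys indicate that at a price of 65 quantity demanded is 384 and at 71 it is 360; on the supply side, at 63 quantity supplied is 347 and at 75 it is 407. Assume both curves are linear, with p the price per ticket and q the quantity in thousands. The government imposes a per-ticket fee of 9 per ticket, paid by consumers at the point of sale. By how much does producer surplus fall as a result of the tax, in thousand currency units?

Demand slope: (360 − 384)/(71 − 65) = -4, so qd = 644 − 4p.
Supply slope: (407 − 347)/(75 − 63) = 5, so qs = 5p + 32.
Without the tax, 644 − 4p = 5p + 32 gives 9p = 612, so p* = 68 and q* = 372.
With the tax collected from consumers, demand (in seller-price terms) shifts: qd = 644 − 4(p + 9).
New equilibrium: consumers pay 73, producers receive 64, q = 352. (Wedge: pb − ps = 9.)
ΔPS is the trapezoid between Q = 352 and Q = 372 of height 4: ½ · (372 + 352) · 4 = 1448.

Producer surplus falls by 1448 thousand.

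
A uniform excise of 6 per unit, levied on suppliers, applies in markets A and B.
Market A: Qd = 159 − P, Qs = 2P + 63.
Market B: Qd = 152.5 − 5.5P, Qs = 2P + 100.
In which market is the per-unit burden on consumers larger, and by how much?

Market A, by 2.4.

Market A: pre-tax P* = 32, Q* = 127; post-tax Q = 123; per-unit burden on consumers = 4.
Market B: pre-tax P* = 7, Q* = 114; post-tax Q = 105.2; per-unit burden on consumers = 1.6.
Difference: 4 vs 1.6 → market A is larger by 2.4.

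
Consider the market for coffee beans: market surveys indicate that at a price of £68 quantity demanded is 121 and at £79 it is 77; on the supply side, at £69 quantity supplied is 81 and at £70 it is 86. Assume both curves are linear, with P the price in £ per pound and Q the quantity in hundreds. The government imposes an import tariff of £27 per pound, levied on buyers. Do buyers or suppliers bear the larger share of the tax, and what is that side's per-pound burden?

Buyers bear the larger share: £15 per pound.

Demand slope: (77 − 121)/(79 − 68) = -4, so Qd = 393 − 4P.
Supply slope: (86 − 81)/(70 − 69) = 5, so Qs = 5P − 264.
Without the tax, 393 − 4P = 5P − 264 gives 9P = 657, so P* = £73 and Q* = 101.
With the tax collected from buyers, demand (in seller-price terms) shifts: Qd = 393 − 4(P + 27).
New equilibrium: buyers pay £88, suppliers receive £61, Q = 41. (Wedge: Pb − Ps = 27.)
Per-pound burden: buyers £15, suppliers £12.
Buyers take the larger share because demand is less price-elastic here (demand slope 4 vs supply slope 5).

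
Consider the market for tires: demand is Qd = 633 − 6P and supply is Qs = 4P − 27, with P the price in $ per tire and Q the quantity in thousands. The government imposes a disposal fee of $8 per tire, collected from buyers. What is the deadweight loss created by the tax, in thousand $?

Deadweight loss = $76.8 thousand.

Without the tax, 633 − 6P = 4P − 27 gives 10P = 660, so P* = $66 and Q* = 237.
With the tax collected from buyers, demand (in seller-price terms) shifts: Qd = 633 − 6(P + 8).
Solving gives Q = 217.8 with buyers paying $69.2 and suppliers receiving $61.2 (the $8 wedge).
Quantity falls by |ΔQ| = |237 − 217.8| = 19.2.
DWL = ½ · t · |ΔQ| = ½ · 8 · 19.2 = $76.8.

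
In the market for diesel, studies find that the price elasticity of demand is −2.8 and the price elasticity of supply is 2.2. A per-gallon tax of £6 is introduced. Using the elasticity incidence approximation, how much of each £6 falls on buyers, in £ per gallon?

Buyers bear ≈ £2.64 per gallon.

Incidence ratio: buyers' share ≈ εs / (εs + |εd|) = 2.2 / (2.2 + 2.8) = 0.44.
So buyers bear ≈ 0.44 × £6 = £2.64; producers bear £3.36.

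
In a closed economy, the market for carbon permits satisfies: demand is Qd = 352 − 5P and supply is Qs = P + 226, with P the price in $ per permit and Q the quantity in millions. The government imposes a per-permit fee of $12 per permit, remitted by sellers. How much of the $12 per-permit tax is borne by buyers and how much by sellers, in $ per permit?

Buyers bear $2 per permit; sellers bear $10 per permit.

Before the tax: set 352 − 5P = P + 226 → P* = $21, Q* = 247.
With the tax collected from sellers, supply shifts: Qs = (P − 12) + 226.
New equilibrium: buyers pay $23, sellers receive $11, Q = 237. (Wedge: Pb − Ps = 12.)
Burden on buyers: $2; on sellers: $10. (They sum to $12.)
The less price-elastic side of the market bears the larger share of a per-unit tax.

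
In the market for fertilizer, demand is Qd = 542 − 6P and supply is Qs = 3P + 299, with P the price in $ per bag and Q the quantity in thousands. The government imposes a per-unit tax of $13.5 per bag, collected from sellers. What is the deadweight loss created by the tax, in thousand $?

Deadweight loss = $182.25 thousand.

Without the tax, 542 − 6P = 3P + 299 gives 9P = 243, so P* = $27 and Q* = 380.
With the tax collected from sellers, supply shifts: Qs = 3(P − 13.5) + 299.
Solving gives Q = 353 with buyers paying $31.5 and sellers receiving $18 (the $13.5 wedge).
Quantity falls by |ΔQ| = |380 − 353| = 27.
DWL = ½ · t · |ΔQ| = ½ · 13.5 · 27 = $182.25.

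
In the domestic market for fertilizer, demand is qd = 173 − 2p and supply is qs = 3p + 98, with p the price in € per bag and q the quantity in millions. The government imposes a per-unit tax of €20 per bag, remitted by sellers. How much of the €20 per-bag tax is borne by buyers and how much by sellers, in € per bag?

Buyers bear €12 per bag; sellers bear €8 per bag.

Without the tax, 173 − 2p = 3p + 98 gives 5p = 75, so p* = €15 and q* = 143.
With the tax collected from sellers, supply shifts: qs = 3(p − 20) + 98.
New equilibrium: buyers pay €27, sellers receive €7, q = 119. (Wedge: pb − ps = 20.)
Burden on buyers: €12; on sellers: €8. (They sum to €20.)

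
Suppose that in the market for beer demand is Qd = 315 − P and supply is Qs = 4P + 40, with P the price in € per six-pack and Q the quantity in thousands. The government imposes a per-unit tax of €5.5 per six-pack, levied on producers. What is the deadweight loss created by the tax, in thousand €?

Deadweight loss = €12.1 thousand.

Without the tax, 315 − P = 4P + 40 gives 5P = 275, so P* = €55 and Q* = 260.
With the tax collected from producers, supply shifts: Qs = 4(P − 5.5) + 40.
Solving gives Q = 255.6 with consumers paying €59.4 and producers receiving €53.9 (the €5.5 wedge).
Quantity falls by |ΔQ| = |260 − 255.6| = 4.4.
DWL = ½ · t · |ΔQ| = ½ · 5.5 · 4.4 = €12.1.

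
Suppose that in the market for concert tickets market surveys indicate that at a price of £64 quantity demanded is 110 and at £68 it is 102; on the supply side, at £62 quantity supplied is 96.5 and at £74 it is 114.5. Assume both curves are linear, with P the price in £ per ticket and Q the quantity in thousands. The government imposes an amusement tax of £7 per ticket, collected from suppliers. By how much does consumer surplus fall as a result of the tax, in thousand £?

Consumer surplus falls by £303 thousand.

Demand slope: (102 − 110)/(68 − 64) = -2, so Qd = 238 − 2P.
Supply slope: (114.5 − 96.5)/(74 − 62) = 1.5, so Qs = 1.5P + 3.5.
Before the tax: set 238 − 2P = 1.5P + 3.5 → P* = £67, Q* = 104.
With the tax collected from suppliers, supply shifts: Qs = 1.5(P − 7) + 3.5.
New equilibrium: buyers pay £70, suppliers receive £63, Q = 98. (Wedge: Pb − Ps = 7.)
ΔCS is the trapezoid between Q = 98 and Q = 104 of height £3: ½ · (104 + 98) · 3 = £303.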